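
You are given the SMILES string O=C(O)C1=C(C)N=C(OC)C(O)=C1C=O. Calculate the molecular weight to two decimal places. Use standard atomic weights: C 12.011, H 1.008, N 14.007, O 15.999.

211.17 g/mol

First, the molecular formula is C9H9NO5 (counting implicit H from valence).
  C: 9 × 12.011 = 108.099
  H: 9 × 1.008 = 9.072
  N: 1 × 14.007 = 14.007
  O: 5 × 15.999 = 79.995
Sum: 9×12.011 + 9×1.008 + 1×14.007 + 5×15.999 = 211.173 → 211.17 g/mol.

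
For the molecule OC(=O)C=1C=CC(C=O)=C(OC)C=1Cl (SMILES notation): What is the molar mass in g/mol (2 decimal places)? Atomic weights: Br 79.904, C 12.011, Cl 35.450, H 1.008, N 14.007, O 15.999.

214.60 g/mol

First, the molecular formula is C9H7ClO4 (counting implicit H from valence).
  C: 9 × 12.011 = 108.099
  Cl: 1 × 35.450 = 35.450
  H: 7 × 1.008 = 7.056
  O: 4 × 15.999 = 63.996
Sum: 9×12.011 + 1×35.450 + 7×1.008 + 4×15.999 = 214.601 → 214.60 g/mol.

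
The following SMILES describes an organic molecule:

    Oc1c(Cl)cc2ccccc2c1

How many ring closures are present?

2

In SMILES, each pair of matching ring-closure digits denotes one ring-closing bond; the number of such bonds equals the number of independent rings.
Ring-closure bonds here: 2.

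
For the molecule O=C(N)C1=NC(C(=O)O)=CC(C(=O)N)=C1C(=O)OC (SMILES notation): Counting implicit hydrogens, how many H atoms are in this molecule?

Walk through each heavy atom and fill implicit hydrogens from standard valence (C 4, N 3, O 2, S 2, halogen 1):
  atom 1: O, bond orders sum to 2 (valence 2) → 0 H
  atom 2: C, bond orders sum to 4 (valence 4) → 0 H
  atom 3: N, bond orders sum to 1 (valence 3) → 2 H
  atom 4: C, bond orders sum to 4 (valence 4) → 0 H
  atom 5: N, bond orders sum to 3 (valence 3) → 0 H
  atom 6: C, bond orders sum to 4 (valence 4) → 0 H
  atom 7: C, bond orders sum to 4 (valence 4) → 0 H
  atom 8: O, bond orders sum to 2 (valence 2) → 0 H
  atom 9: O, bond orders sum to 1 (valence 2) → 1 H
  atom 10: C, bond orders sum to 3 (valence 4) → 1 H
  atom 11: C, bond orders sum to 4 (valence 4) → 0 H
  atom 12: C, bond orders sum to 4 (valence 4) → 0 H
  atom 13: O, bond orders sum to 2 (valence 2) → 0 H
  atom 14: N, bond orders sum to 1 (valence 3) → 2 H
  atom 15: C, bond orders sum to 4 (valence 4) → 0 H
  atom 16: C, bond orders sum to 4 (valence 4) → 0 H
  atom 17: O, bond orders sum to 2 (valence 2) → 0 H
  atom 18: O, bond orders sum to 2 (valence 2) → 0 H
  atom 19: C, bond orders sum to 1 (valence 4) → 3 H
Total hydrogens: 9.

9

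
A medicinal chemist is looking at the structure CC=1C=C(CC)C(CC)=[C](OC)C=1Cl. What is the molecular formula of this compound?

Walk through each heavy atom and fill implicit hydrogens from standard valence (C 4, N 3, O 2, S 2, halogen 1):
  atom 1: C, bond orders sum to 1 (valence 4) → 3 H
  atom 2: C, bond orders sum to 4 (valence 4) → 0 H
  atom 3: C, bond orders sum to 3 (valence 4) → 1 H
  atom 4: C, bond orders sum to 4 (valence 4) → 0 H
  atom 5: C, bond orders sum to 2 (valence 4) → 2 H
  atom 6: C, bond orders sum to 1 (valence 4) → 3 H
  atom 7: C, bond orders sum to 4 (valence 4) → 0 H
  atom 8: C, bond orders sum to 2 (valence 4) → 2 H
  atom 9: C, bond orders sum to 1 (valence 4) → 3 H
  atom 10: C with explicit H count 0
  atom 11: O, bond orders sum to 2 (valence 2) → 0 H
  atom 12: C, bond orders sum to 1 (valence 4) → 3 H
  atom 13: C, bond orders sum to 4 (valence 4) → 0 H
  atom 14: Cl (halogen, monovalent) → 0 H
Totals → C:12, H:17, Cl:1, O:1.
In Hill order: C12H17ClO.

C12H17ClO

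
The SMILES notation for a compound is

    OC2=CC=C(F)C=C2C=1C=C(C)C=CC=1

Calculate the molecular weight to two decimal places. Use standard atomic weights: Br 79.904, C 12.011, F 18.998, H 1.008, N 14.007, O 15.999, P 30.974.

202.23 g/mol

First, the molecular formula is C13H11FO (counting implicit H from valence).
  C: 13 × 12.011 = 156.143
  F: 1 × 18.998 = 18.998
  H: 11 × 1.008 = 11.088
  O: 1 × 15.999 = 15.999
Sum: 13×12.011 + 1×18.998 + 11×1.008 + 1×15.999 = 202.228 → 202.23 g/mol.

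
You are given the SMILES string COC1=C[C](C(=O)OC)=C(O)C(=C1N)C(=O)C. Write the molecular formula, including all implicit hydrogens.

Walk through each heavy atom and fill implicit hydrogens from standard valence (C 4, N 3, O 2, S 2, halogen 1):
  atom 1: C, bond orders sum to 1 (valence 4) → 3 H
  atom 2: O, bond orders sum to 2 (valence 2) → 0 H
  atom 3: C, bond orders sum to 4 (valence 4) → 0 H
  atom 4: C, bond orders sum to 3 (valence 4) → 1 H
  atom 5: C with explicit H count 0
  atom 6: C, bond orders sum to 4 (valence 4) → 0 H
  atom 7: O, bond orders sum to 2 (valence 2) → 0 H
  atom 8: O, bond orders sum to 2 (valence 2) → 0 H
  atom 9: C, bond orders sum to 1 (valence 4) → 3 H
  atom 10: C, bond orders sum to 4 (valence 4) → 0 H
  atom 11: O, bond orders sum to 1 (valence 2) → 1 H
  atom 12: C, bond orders sum to 4 (valence 4) → 0 H
  atom 13: C, bond orders sum to 4 (valence 4) → 0 H
  atom 14: N, bond orders sum to 1 (valence 3) → 2 H
  atom 15: C, bond orders sum to 4 (valence 4) → 0 H
  atom 16: O, bond orders sum to 2 (valence 2) → 0 H
  atom 17: C, bond orders sum to 1 (valence 4) → 3 H
Totals → C:11, H:13, N:1, O:5.
In Hill order: C11H13NO5.

C11H13NO5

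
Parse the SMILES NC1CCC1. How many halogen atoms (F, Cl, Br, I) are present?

0

Scan the SMILES for the halogen motif — none present.
Groups that are present: 1 primary amine.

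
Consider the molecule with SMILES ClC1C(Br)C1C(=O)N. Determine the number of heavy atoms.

Every atom symbol written in the SMILES (organic subset) is one heavy atom; implicit H are not written.
Heavy atoms by element → Br:1, C:4, Cl:1, N:1, O:1.
Total: 8.

8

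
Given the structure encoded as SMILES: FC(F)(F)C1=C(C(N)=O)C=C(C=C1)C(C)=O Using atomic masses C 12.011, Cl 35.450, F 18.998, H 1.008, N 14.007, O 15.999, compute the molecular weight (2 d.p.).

231.17 g/mol

First, the molecular formula is C10H8F3NO2 (counting implicit H from valence).
  C: 10 × 12.011 = 120.110
  F: 3 × 18.998 = 56.994
  H: 8 × 1.008 = 8.064
  N: 1 × 14.007 = 14.007
  O: 2 × 15.999 = 31.998
Sum: 10×12.011 + 3×18.998 + 8×1.008 + 1×14.007 + 2×15.999 = 231.173 → 231.17 g/mol.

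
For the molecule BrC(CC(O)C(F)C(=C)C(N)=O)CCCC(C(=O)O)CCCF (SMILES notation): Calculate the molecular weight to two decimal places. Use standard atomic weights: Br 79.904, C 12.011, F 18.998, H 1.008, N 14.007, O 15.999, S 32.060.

400.26 g/mol

First, the molecular formula is C15H24BrF2NO4 (counting implicit H from valence).
  Br: 1 × 79.904 = 79.904
  C: 15 × 12.011 = 180.165
  F: 2 × 18.998 = 37.996
  H: 24 × 1.008 = 24.192
  N: 1 × 14.007 = 14.007
  O: 4 × 15.999 = 63.996
Sum: 1×79.904 + 15×12.011 + 2×18.998 + 24×1.008 + 1×14.007 + 4×15.999 = 400.260 → 400.26 g/mol.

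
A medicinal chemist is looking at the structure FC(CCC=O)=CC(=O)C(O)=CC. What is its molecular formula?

C9H11FO3

Walk through each heavy atom and fill implicit hydrogens from standard valence (C 4, N 3, O 2, S 2, halogen 1):
  atom 1: F (halogen, monovalent) → 0 H
  atom 2: C, bond orders sum to 4 (valence 4) → 0 H
  atom 3: C, bond orders sum to 2 (valence 4) → 2 H
  atom 4: C, bond orders sum to 2 (valence 4) → 2 H
  atom 5: C, bond orders sum to 3 (valence 4) → 1 H
  atom 6: O, bond orders sum to 2 (valence 2) → 0 H
  atom 7: C, bond orders sum to 3 (valence 4) → 1 H
  atom 8: C, bond orders sum to 4 (valence 4) → 0 H
  atom 9: O, bond orders sum to 2 (valence 2) → 0 H
  atom 10: C, bond orders sum to 4 (valence 4) → 0 H
  atom 11: O, bond orders sum to 1 (valence 2) → 1 H
  atom 12: C, bond orders sum to 3 (valence 4) → 1 H
  atom 13: C, bond orders sum to 1 (valence 4) → 3 H
Totals → C:9, H:11, F:1, O:3.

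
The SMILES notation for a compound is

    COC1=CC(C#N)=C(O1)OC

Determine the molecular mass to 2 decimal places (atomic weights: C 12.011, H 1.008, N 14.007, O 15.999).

153.14 g/mol

First, the molecular formula is C7H7NO3 (counting implicit H from valence).
  C: 7 × 12.011 = 84.077
  H: 7 × 1.008 = 7.056
  N: 1 × 14.007 = 14.007
  O: 3 × 15.999 = 47.997
Sum: 7×12.011 + 7×1.008 + 1×14.007 + 3×15.999 = 153.137 → 153.14 g/mol.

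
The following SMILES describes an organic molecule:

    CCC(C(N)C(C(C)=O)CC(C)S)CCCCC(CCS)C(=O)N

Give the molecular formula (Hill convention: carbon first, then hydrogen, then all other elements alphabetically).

C18H36N2O2S2

Walk through each heavy atom and fill implicit hydrogens from standard valence (C 4, N 3, O 2, S 2, halogen 1):
  atom 1: C, bond orders sum to 1 (valence 4) → 3 H
  atom 2: C, bond orders sum to 2 (valence 4) → 2 H
  atom 3: C, bond orders sum to 3 (valence 4) → 1 H
  atom 4: C, bond orders sum to 3 (valence 4) → 1 H
  atom 5: N, bond orders sum to 1 (valence 3) → 2 H
  atom 6: C, bond orders sum to 3 (valence 4) → 1 H
  atom 7: C, bond orders sum to 4 (valence 4) → 0 H
  atom 8: C, bond orders sum to 1 (valence 4) → 3 H
  atom 9: O, bond orders sum to 2 (valence 2) → 0 H
  atom 10: C, bond orders sum to 2 (valence 4) → 2 H
  atom 11: C, bond orders sum to 3 (valence 4) → 1 H
  atom 12: C, bond orders sum to 1 (valence 4) → 3 H
  atom 13: S, bond orders sum to 1 (valence 2) → 1 H
  atom 14: C, bond orders sum to 2 (valence 4) → 2 H
  atom 15: C, bond orders sum to 2 (valence 4) → 2 H
  atom 16: C, bond orders sum to 2 (valence 4) → 2 H
  atom 17: C, bond orders sum to 2 (valence 4) → 2 H
  atom 18: C, bond orders sum to 3 (valence 4) → 1 H
  atom 19: C, bond orders sum to 2 (valence 4) → 2 H
  atom 20: C, bond orders sum to 2 (valence 4) → 2 H
  atom 21: S, bond orders sum to 1 (valence 2) → 1 H
  atom 22: C, bond orders sum to 4 (valence 4) → 0 H
  atom 23: O, bond orders sum to 2 (valence 2) → 0 H
  atom 24: N, bond orders sum to 1 (valence 3) → 2 H
Totals → C:18, H:36, N:2, O:2, S:2.
In Hill order: C18H36N2O2S2.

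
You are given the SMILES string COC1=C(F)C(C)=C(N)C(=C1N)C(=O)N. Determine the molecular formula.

Walk through each heavy atom and fill implicit hydrogens from standard valence (C 4, N 3, O 2, S 2, halogen 1):
  atom 1: C, bond orders sum to 1 (valence 4) → 3 H
  atom 2: O, bond orders sum to 2 (valence 2) → 0 H
  atom 3: C, bond orders sum to 4 (valence 4) → 0 H
  atom 4: C, bond orders sum to 4 (valence 4) → 0 H
  atom 5: F (halogen, monovalent) → 0 H
  atom 6: C, bond orders sum to 4 (valence 4) → 0 H
  atom 7: C, bond orders sum to 1 (valence 4) → 3 H
  atom 8: C, bond orders sum to 4 (valence 4) → 0 H
  atom 9: N, bond orders sum to 1 (valence 3) → 2 H
  atom 10: C, bond orders sum to 4 (valence 4) → 0 H
  atom 11: C, bond orders sum to 4 (valence 4) → 0 H
  atom 12: N, bond orders sum to 1 (valence 3) → 2 H
  atom 13: C, bond orders sum to 4 (valence 4) → 0 H
  atom 14: O, bond orders sum to 2 (valence 2) → 0 H
  atom 15: N, bond orders sum to 1 (valence 3) → 2 H
Totals → C:9, H:12, F:1, N:3, O:2.

C9H12FN3O2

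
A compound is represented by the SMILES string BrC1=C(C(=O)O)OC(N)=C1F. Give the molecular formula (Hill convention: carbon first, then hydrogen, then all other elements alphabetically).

Walk through each heavy atom and fill implicit hydrogens from standard valence (C 4, N 3, O 2, S 2, halogen 1):
  atom 1: Br (halogen, monovalent) → 0 H
  atom 2: C, bond orders sum to 4 (valence 4) → 0 H
  atom 3: C, bond orders sum to 4 (valence 4) → 0 H
  atom 4: C, bond orders sum to 4 (valence 4) → 0 H
  atom 5: O, bond orders sum to 2 (valence 2) → 0 H
  atom 6: O, bond orders sum to 1 (valence 2) → 1 H
  atom 7: O, bond orders sum to 2 (valence 2) → 0 H
  atom 8: C, bond orders sum to 4 (valence 4) → 0 H
  atom 9: N, bond orders sum to 1 (valence 3) → 2 H
  atom 10: C, bond orders sum to 4 (valence 4) → 0 H
  atom 11: F (halogen, monovalent) → 0 H
Totals → C:5, H:3, Br:1, F:1, N:1, O:3.
In Hill order: C5H3BrFNO3.

C5H3BrFNO3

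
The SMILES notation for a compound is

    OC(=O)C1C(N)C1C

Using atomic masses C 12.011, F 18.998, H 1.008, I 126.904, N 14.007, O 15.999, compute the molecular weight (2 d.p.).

115.13 g/mol

First, the molecular formula is C5H9NO2 (counting implicit H from valence).
  C: 5 × 12.011 = 60.055
  H: 9 × 1.008 = 9.072
  N: 1 × 14.007 = 14.007
  O: 2 × 15.999 = 31.998
Sum: 5×12.011 + 9×1.008 + 1×14.007 + 2×15.999 = 115.132 → 115.13 g/mol.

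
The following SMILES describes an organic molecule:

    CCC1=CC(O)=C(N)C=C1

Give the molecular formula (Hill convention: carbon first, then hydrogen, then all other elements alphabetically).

Walk through each heavy atom and fill implicit hydrogens from standard valence (C 4, N 3, O 2, S 2, halogen 1):
  atom 1: C, bond orders sum to 1 (valence 4) → 3 H
  atom 2: C, bond orders sum to 2 (valence 4) → 2 H
  atom 3: C, bond orders sum to 4 (valence 4) → 0 H
  atom 4: C, bond orders sum to 3 (valence 4) → 1 H
  atom 5: C, bond orders sum to 4 (valence 4) → 0 H
  atom 6: O, bond orders sum to 1 (valence 2) → 1 H
  atom 7: C, bond orders sum to 4 (valence 4) → 0 H
  atom 8: N, bond orders sum to 1 (valence 3) → 2 H
  atom 9: C, bond orders sum to 3 (valence 4) → 1 H
  atom 10: C, bond orders sum to 3 (valence 4) → 1 H
Totals → C:8, H:11, N:1, O:1.

C8H11NO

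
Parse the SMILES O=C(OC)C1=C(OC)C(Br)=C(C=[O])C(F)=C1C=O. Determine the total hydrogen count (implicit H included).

8

Walk through each heavy atom and fill implicit hydrogens from standard valence (C 4, N 3, O 2, S 2, halogen 1):
  atom 1: O, bond orders sum to 2 (valence 2) → 0 H
  atom 2: C, bond orders sum to 4 (valence 4) → 0 H
  atom 3: O, bond orders sum to 2 (valence 2) → 0 H
  atom 4: C, bond orders sum to 1 (valence 4) → 3 H
  atom 5: C, bond orders sum to 4 (valence 4) → 0 H
  atom 6: C, bond orders sum to 4 (valence 4) → 0 H
  atom 7: O, bond orders sum to 2 (valence 2) → 0 H
  atom 8: C, bond orders sum to 1 (valence 4) → 3 H
  atom 9: C, bond orders sum to 4 (valence 4) → 0 H
  atom 10: Br (halogen, monovalent) → 0 H
  atom 11: C, bond orders sum to 4 (valence 4) → 0 H
  atom 12: C, bond orders sum to 3 (valence 4) → 1 H
  atom 13: O with explicit H count 0
  atom 14: C, bond orders sum to 4 (valence 4) → 0 H
  atom 15: F (halogen, monovalent) → 0 H
  atom 16: C, bond orders sum to 4 (valence 4) → 0 H
  atom 17: C, bond orders sum to 3 (valence 4) → 1 H
  atom 18: O, bond orders sum to 2 (valence 2) → 0 H
Total hydrogens: 8.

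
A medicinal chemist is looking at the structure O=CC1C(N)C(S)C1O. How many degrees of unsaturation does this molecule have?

Degree of unsaturation = (number of rings) + (number of π bonds).
Ring closures in the SMILES: 1.
π bonds: 1 double bond (each 1 DoU) → 1 DoU from unsaturation.
Total DoU = 1 + 1 = 2.

2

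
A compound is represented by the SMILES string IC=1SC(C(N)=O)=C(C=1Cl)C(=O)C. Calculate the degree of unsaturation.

5

Molecular formula: C7H5ClINO2S.
DoU = (2C + 2 + N − H − X) / 2, where X is the halogen count and O/S are ignored.
    = (2·7 + 2 + 1 − 5 − 2) / 2 = 10 / 2 = 5.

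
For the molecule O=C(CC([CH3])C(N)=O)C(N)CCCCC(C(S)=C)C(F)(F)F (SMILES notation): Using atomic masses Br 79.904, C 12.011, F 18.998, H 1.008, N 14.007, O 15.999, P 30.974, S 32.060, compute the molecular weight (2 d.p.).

First, the molecular formula is C14H23F3N2O2S (counting implicit H from valence).
  C: 14 × 12.011 = 168.154
  F: 3 × 18.998 = 56.994
  H: 23 × 1.008 = 23.184
  N: 2 × 14.007 = 28.014
  O: 2 × 15.999 = 31.998
  S: 1 × 32.060 = 32.060
Sum: 14×12.011 + 3×18.998 + 23×1.008 + 2×14.007 + 2×15.999 + 1×32.060 = 340.404 → 340.40 g/mol.

340.40 g/mol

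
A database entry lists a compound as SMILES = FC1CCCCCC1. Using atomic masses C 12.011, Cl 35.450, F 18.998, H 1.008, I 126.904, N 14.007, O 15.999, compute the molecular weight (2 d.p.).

First, the molecular formula is C7H13F (counting implicit H from valence).
  C: 7 × 12.011 = 84.077
  F: 1 × 18.998 = 18.998
  H: 13 × 1.008 = 13.104
Sum: 7×12.011 + 1×18.998 + 13×1.008 = 116.179 → 116.18 g/mol.

116.18 g/mol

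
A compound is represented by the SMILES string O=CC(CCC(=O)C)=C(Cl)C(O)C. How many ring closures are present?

0

In SMILES, each pair of matching ring-closure digits denotes one ring-closing bond; the number of such bonds equals the number of independent rings.
Ring-closure bonds here: 0.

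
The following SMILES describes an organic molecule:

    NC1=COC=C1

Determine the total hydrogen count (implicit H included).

Walk through each heavy atom and fill implicit hydrogens from standard valence (C 4, N 3, O 2, S 2, halogen 1):
  atom 1: N, bond orders sum to 1 (valence 3) → 2 H
  atom 2: C, bond orders sum to 4 (valence 4) → 0 H
  atom 3: C, bond orders sum to 3 (valence 4) → 1 H
  atom 4: O, bond orders sum to 2 (valence 2) → 0 H
  atom 5: C, bond orders sum to 3 (valence 4) → 1 H
  atom 6: C, bond orders sum to 3 (valence 4) → 1 H
Total hydrogens: 5.

5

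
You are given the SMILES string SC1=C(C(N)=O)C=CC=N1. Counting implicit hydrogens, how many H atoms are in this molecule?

6

Walk through each heavy atom and fill implicit hydrogens from standard valence (C 4, N 3, O 2, S 2, halogen 1):
  atom 1: S, bond orders sum to 1 (valence 2) → 1 H
  atom 2: C, bond orders sum to 4 (valence 4) → 0 H
  atom 3: C, bond orders sum to 4 (valence 4) → 0 H
  atom 4: C, bond orders sum to 4 (valence 4) → 0 H
  atom 5: N, bond orders sum to 1 (valence 3) → 2 H
  atom 6: O, bond orders sum to 2 (valence 2) → 0 H
  atom 7: C, bond orders sum to 3 (valence 4) → 1 H
  atom 8: C, bond orders sum to 3 (valence 4) → 1 H
  atom 9: C, bond orders sum to 3 (valence 4) → 1 H
  atom 10: N, bond orders sum to 3 (valence 3) → 0 H
Total hydrogens: 6.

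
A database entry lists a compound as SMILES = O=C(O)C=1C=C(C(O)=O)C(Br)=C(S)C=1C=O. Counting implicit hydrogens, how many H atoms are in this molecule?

Walk through each heavy atom and fill implicit hydrogens from standard valence (C 4, N 3, O 2, S 2, halogen 1):
  atom 1: O, bond orders sum to 2 (valence 2) → 0 H
  atom 2: C, bond orders sum to 4 (valence 4) → 0 H
  atom 3: O, bond orders sum to 1 (valence 2) → 1 H
  atom 4: C, bond orders sum to 4 (valence 4) → 0 H
  atom 5: C, bond orders sum to 3 (valence 4) → 1 H
  atom 6: C, bond orders sum to 4 (valence 4) → 0 H
  atom 7: C, bond orders sum to 4 (valence 4) → 0 H
  atom 8: O, bond orders sum to 1 (valence 2) → 1 H
  atom 9: O, bond orders sum to 2 (valence 2) → 0 H
  atom 10: C, bond orders sum to 4 (valence 4) → 0 H
  atom 11: Br (halogen, monovalent) → 0 H
  atom 12: C, bond orders sum to 4 (valence 4) → 0 H
  atom 13: S, bond orders sum to 1 (valence 2) → 1 H
  atom 14: C, bond orders sum to 4 (valence 4) → 0 H
  atom 15: C, bond orders sum to 3 (valence 4) → 1 H
  atom 16: O, bond orders sum to 2 (valence 2) → 0 H
Total hydrogens: 5.

5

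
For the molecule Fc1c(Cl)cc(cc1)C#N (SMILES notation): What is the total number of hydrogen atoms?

Walk through each heavy atom and fill implicit hydrogens from standard valence (C 4, N 3, O 2, S 2, halogen 1); for lowercase aromatic atoms, an aromatic c carries 1 H when it has two neighbours and 0 H with three, and aromatic n carries 0 H:
  atom 1: F (halogen, monovalent) → 0 H
  atom 2: aromatic c, 3 neighbours → 0 H
  atom 3: aromatic c, 3 neighbours → 0 H
  atom 4: Cl (halogen, monovalent) → 0 H
  atom 5: aromatic c, 2 neighbours → 1 H
  atom 6: aromatic c, 3 neighbours → 0 H
  atom 7: aromatic c, 2 neighbours → 1 H
  atom 8: aromatic c, 2 neighbours → 1 H
  atom 9: C, bond orders sum to 4 (valence 4) → 0 H
  atom 10: N, bond orders sum to 3 (valence 3) → 0 H
Total hydrogens: 3.

3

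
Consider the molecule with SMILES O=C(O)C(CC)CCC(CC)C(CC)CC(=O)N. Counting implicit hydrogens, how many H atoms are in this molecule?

27

Walk through each heavy atom and fill implicit hydrogens from standard valence (C 4, N 3, O 2, S 2, halogen 1):
  atom 1: O, bond orders sum to 2 (valence 2) → 0 H
  atom 2: C, bond orders sum to 4 (valence 4) → 0 H
  atom 3: O, bond orders sum to 1 (valence 2) → 1 H
  atom 4: C, bond orders sum to 3 (valence 4) → 1 H
  atom 5: C, bond orders sum to 2 (valence 4) → 2 H
  atom 6: C, bond orders sum to 1 (valence 4) → 3 H
  atom 7: C, bond orders sum to 2 (valence 4) → 2 H
  atom 8: C, bond orders sum to 2 (valence 4) → 2 H
  atom 9: C, bond orders sum to 3 (valence 4) → 1 H
  atom 10: C, bond orders sum to 2 (valence 4) → 2 H
  atom 11: C, bond orders sum to 1 (valence 4) → 3 H
  atom 12: C, bond orders sum to 3 (valence 4) → 1 H
  atom 13: C, bond orders sum to 2 (valence 4) → 2 H
  atom 14: C, bond orders sum to 1 (valence 4) → 3 H
  atom 15: C, bond orders sum to 2 (valence 4) → 2 H
  atom 16: C, bond orders sum to 4 (valence 4) → 0 H
  atom 17: O, bond orders sum to 2 (valence 2) → 0 H
  atom 18: N, bond orders sum to 1 (valence 3) → 2 H
Total hydrogens: 27.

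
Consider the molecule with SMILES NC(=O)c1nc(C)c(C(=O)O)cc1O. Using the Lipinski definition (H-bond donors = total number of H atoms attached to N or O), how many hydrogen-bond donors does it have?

Donors: find every N or O and count the H atoms it carries.
  atom 1 (N): bond orders sum to 1 → 2 H
  atom 3 (O): bond orders sum to 2 → 0 H
  atom 5 (N): bond orders sum to 3 → 0 H
  atom 10 (O): bond orders sum to 2 → 0 H
  atom 11 (O): bond orders sum to 1 → 1 H
  atom 14 (O): bond orders sum to 1 → 1 H
Lipinski HBD = 4.

4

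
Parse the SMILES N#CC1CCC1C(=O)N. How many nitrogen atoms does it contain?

Scan the SMILES for N atoms (remember two-letter symbols like Cl and Br are single atoms).
Nitrogen count: 2.

2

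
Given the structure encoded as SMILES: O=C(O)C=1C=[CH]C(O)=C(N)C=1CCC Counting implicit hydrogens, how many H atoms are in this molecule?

13

Walk through each heavy atom and fill implicit hydrogens from standard valence (C 4, N 3, O 2, S 2, halogen 1):
  atom 1: O, bond orders sum to 2 (valence 2) → 0 H
  atom 2: C, bond orders sum to 4 (valence 4) → 0 H
  atom 3: O, bond orders sum to 1 (valence 2) → 1 H
  atom 4: C, bond orders sum to 4 (valence 4) → 0 H
  atom 5: C, bond orders sum to 3 (valence 4) → 1 H
  atom 6: C with explicit H count 1
  atom 7: C, bond orders sum to 4 (valence 4) → 0 H
  atom 8: O, bond orders sum to 1 (valence 2) → 1 H
  atom 9: C, bond orders sum to 4 (valence 4) → 0 H
  atom 10: N, bond orders sum to 1 (valence 3) → 2 H
  atom 11: C, bond orders sum to 4 (valence 4) → 0 H
  atom 12: C, bond orders sum to 2 (valence 4) → 2 H
  atom 13: C, bond orders sum to 2 (valence 4) → 2 H
  atom 14: C, bond orders sum to 1 (valence 4) → 3 H
Total hydrogens: 13.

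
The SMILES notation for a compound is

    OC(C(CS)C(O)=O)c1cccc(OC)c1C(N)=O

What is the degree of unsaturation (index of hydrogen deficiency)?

Molecular formula: C12H15NO5S.
DoU = (2C + 2 + N − H − X) / 2, where X is the halogen count and O/S are ignored.
    = (2·12 + 2 + 1 − 15 − 0) / 2 = 12 / 2 = 6.

6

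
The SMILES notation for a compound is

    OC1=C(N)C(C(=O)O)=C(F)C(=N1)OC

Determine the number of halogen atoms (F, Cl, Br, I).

Halogen atoms appear at heavy-atom position 10 (1×F).
Other groups present: 1 carboxylic acid, 1 ether, 1 hydroxyl, 1 primary amine.
Halogen count: 1.

1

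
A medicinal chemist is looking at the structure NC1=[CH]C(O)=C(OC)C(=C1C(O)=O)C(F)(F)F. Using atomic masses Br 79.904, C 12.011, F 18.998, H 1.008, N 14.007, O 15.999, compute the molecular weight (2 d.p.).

First, the molecular formula is C9H8F3NO4 (counting implicit H from valence).
  C: 9 × 12.011 = 108.099
  F: 3 × 18.998 = 56.994
  H: 8 × 1.008 = 8.064
  N: 1 × 14.007 = 14.007
  O: 4 × 15.999 = 63.996
Sum: 9×12.011 + 3×18.998 + 8×1.008 + 1×14.007 + 4×15.999 = 251.160 → 251.16 g/mol.

251.16 g/mol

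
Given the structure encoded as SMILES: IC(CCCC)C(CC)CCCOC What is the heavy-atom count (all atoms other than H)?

Every atom symbol written in the SMILES (organic subset) is one heavy atom; implicit H are not written.
Heavy atoms by element → C:12, I:1, O:1.
Total: 14.

14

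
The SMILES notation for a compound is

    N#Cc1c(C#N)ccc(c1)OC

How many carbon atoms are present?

Count every carbon token in the SMILES (each C, including those in ring-closure positions and inside branches).
Carbon count: 9.

9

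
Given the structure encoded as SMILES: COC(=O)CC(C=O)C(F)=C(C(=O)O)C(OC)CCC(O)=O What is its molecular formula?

C13H17FO8

Walk through each heavy atom and fill implicit hydrogens from standard valence (C 4, N 3, O 2, S 2, halogen 1):
  atom 1: C, bond orders sum to 1 (valence 4) → 3 H
  atom 2: O, bond orders sum to 2 (valence 2) → 0 H
  atom 3: C, bond orders sum to 4 (valence 4) → 0 H
  atom 4: O, bond orders sum to 2 (valence 2) → 0 H
  atom 5: C, bond orders sum to 2 (valence 4) → 2 H
  atom 6: C, bond orders sum to 3 (valence 4) → 1 H
  atom 7: C, bond orders sum to 3 (valence 4) → 1 H
  atom 8: O, bond orders sum to 2 (valence 2) → 0 H
  atom 9: C, bond orders sum to 4 (valence 4) → 0 H
  atom 10: F (halogen, monovalent) → 0 H
  atom 11: C, bond orders sum to 4 (valence 4) → 0 H
  atom 12: C, bond orders sum to 4 (valence 4) → 0 H
  atom 13: O, bond orders sum to 2 (valence 2) → 0 H
  atom 14: O, bond orders sum to 1 (valence 2) → 1 H
  atom 15: C, bond orders sum to 3 (valence 4) → 1 H
  atom 16: O, bond orders sum to 2 (valence 2) → 0 H
  atom 17: C, bond orders sum to 1 (valence 4) → 3 H
  atom 18: C, bond orders sum to 2 (valence 4) → 2 H
  atom 19: C, bond orders sum to 2 (valence 4) → 2 H
  atom 20: C, bond orders sum to 4 (valence 4) → 0 H
  atom 21: O, bond orders sum to 1 (valence 2) → 1 H
  atom 22: O, bond orders sum to 2 (valence 2) → 0 H
Totals → C:13, H:17, F:1, O:8.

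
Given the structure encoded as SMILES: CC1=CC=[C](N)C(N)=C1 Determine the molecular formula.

Walk through each heavy atom and fill implicit hydrogens from standard valence (C 4, N 3, O 2, S 2, halogen 1):
  atom 1: C, bond orders sum to 1 (valence 4) → 3 H
  atom 2: C, bond orders sum to 4 (valence 4) → 0 H
  atom 3: C, bond orders sum to 3 (valence 4) → 1 H
  atom 4: C, bond orders sum to 3 (valence 4) → 1 H
  atom 5: C with explicit H count 0
  atom 6: N, bond orders sum to 1 (valence 3) → 2 H
  atom 7: C, bond orders sum to 4 (valence 4) → 0 H
  atom 8: N, bond orders sum to 1 (valence 3) → 2 H
  atom 9: C, bond orders sum to 3 (valence 4) → 1 H
Totals → C:7, H:10, N:2.

C7H10N2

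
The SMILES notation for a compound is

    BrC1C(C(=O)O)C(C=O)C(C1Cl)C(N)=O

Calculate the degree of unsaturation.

4

Molecular formula: C8H9BrClNO4.
DoU = (2C + 2 + N − H − X) / 2, where X is the halogen count and O/S are ignored.
    = (2·8 + 2 + 1 − 9 − 2) / 2 = 8 / 2 = 4.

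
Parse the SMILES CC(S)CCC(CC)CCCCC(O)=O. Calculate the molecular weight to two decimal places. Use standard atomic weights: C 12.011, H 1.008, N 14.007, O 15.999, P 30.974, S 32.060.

First, the molecular formula is C12H24O2S (counting implicit H from valence).
  C: 12 × 12.011 = 144.132
  H: 24 × 1.008 = 24.192
  O: 2 × 15.999 = 31.998
  S: 1 × 32.060 = 32.060
Sum: 12×12.011 + 24×1.008 + 2×15.999 + 1×32.060 = 232.382 → 232.38 g/mol.

232.38 g/mol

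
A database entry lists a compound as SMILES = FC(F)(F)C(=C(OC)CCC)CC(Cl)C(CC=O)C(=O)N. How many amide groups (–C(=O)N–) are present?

The amide motif appears at heavy-atom position 19 in the SMILES.
Other groups present: 1 aldehyde, 1 alkene, 1 ether.
Amide count: 1.

1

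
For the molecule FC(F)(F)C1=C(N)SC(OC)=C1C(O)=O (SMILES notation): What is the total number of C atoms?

Count every carbon token in the SMILES (each C, including those in ring-closure positions and inside branches).
Carbon count: 7.

7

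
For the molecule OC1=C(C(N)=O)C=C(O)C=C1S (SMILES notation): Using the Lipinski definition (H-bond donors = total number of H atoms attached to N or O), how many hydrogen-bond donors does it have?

Donors: find every N or O and count the H atoms it carries.
  atom 1 (O): bond orders sum to 1 → 1 H
  atom 5 (N): bond orders sum to 1 → 2 H
  atom 6 (O): bond orders sum to 2 → 0 H
  atom 9 (O): bond orders sum to 1 → 1 H
Lipinski HBD = 4.

4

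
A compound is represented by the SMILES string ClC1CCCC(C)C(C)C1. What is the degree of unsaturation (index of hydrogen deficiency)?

1

Molecular formula: C9H17Cl.
DoU = (2C + 2 + N − H − X) / 2, where X is the halogen count and O/S are ignored.
    = (2·9 + 2 + 0 − 17 − 1) / 2 = 2 / 2 = 1.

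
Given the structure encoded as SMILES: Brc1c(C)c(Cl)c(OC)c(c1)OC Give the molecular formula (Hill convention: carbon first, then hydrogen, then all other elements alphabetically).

Walk through each heavy atom and fill implicit hydrogens from standard valence (C 4, N 3, O 2, S 2, halogen 1); for lowercase aromatic atoms, an aromatic c carries 1 H when it has two neighbours and 0 H with three, and aromatic n carries 0 H:
  atom 1: Br (halogen, monovalent) → 0 H
  atom 2: aromatic c, 3 neighbours → 0 H
  atom 3: aromatic c, 3 neighbours → 0 H
  atom 4: C, bond orders sum to 1 (valence 4) → 3 H
  atom 5: aromatic c, 3 neighbours → 0 H
  atom 6: Cl (halogen, monovalent) → 0 H
  atom 7: aromatic c, 3 neighbours → 0 H
  atom 8: O, bond orders sum to 2 (valence 2) → 0 H
  atom 9: C, bond orders sum to 1 (valence 4) → 3 H
  atom 10: aromatic c, 3 neighbours → 0 H
  atom 11: aromatic c, 2 neighbours → 1 H
  atom 12: O, bond orders sum to 2 (valence 2) → 0 H
  atom 13: C, bond orders sum to 1 (valence 4) → 3 H
Totals → C:9, H:10, Br:1, Cl:1, O:2.

C9H10BrClO2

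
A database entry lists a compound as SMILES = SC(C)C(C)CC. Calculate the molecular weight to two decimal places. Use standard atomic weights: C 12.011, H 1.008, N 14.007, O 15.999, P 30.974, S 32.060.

118.24 g/mol

First, the molecular formula is C6H14S (counting implicit H from valence).
  C: 6 × 12.011 = 72.066
  H: 14 × 1.008 = 14.112
  S: 1 × 32.060 = 32.060
Sum: 6×12.011 + 14×1.008 + 1×32.060 = 118.238 → 118.24 g/mol.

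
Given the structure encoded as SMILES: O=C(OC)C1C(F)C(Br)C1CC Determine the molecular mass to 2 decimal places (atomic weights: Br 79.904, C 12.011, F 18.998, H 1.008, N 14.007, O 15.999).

First, the molecular formula is C8H12BrFO2 (counting implicit H from valence).
  Br: 1 × 79.904 = 79.904
  C: 8 × 12.011 = 96.088
  F: 1 × 18.998 = 18.998
  H: 12 × 1.008 = 12.096
  O: 2 × 15.999 = 31.998
Sum: 1×79.904 + 8×12.011 + 1×18.998 + 12×1.008 + 2×15.999 = 239.084 → 239.08 g/mol.

239.08 g/mol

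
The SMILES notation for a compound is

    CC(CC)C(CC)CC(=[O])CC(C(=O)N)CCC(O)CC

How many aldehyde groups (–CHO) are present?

0

Scan the SMILES for the aldehyde motif — none present.
Groups that are present: 1 amide, 1 hydroxyl, 1 ketone.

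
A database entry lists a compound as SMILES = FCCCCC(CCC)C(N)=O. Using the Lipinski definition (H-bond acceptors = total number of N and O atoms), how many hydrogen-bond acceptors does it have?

N atoms: 1; O atoms: 1.
Lipinski HBA = 1 + 1 = 2.

2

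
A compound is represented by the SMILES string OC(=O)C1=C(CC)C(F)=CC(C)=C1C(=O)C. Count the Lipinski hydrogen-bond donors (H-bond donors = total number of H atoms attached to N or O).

Donors: find every N or O and count the H atoms it carries.
  atom 1 (O): bond orders sum to 1 → 1 H
  atom 3 (O): bond orders sum to 2 → 0 H
  atom 15 (O): bond orders sum to 2 → 0 H
Lipinski HBD = 1.

1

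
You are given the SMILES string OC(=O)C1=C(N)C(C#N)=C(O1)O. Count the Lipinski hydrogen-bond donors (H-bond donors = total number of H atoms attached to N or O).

Donors: find every N or O and count the H atoms it carries.
  atom 1 (O): bond orders sum to 1 → 1 H
  atom 3 (O): bond orders sum to 2 → 0 H
  atom 6 (N): bond orders sum to 1 → 2 H
  atom 9 (N): bond orders sum to 3 → 0 H
  atom 11 (O): bond orders sum to 2 → 0 H
  atom 12 (O): bond orders sum to 1 → 1 H
Lipinski HBD = 4.

4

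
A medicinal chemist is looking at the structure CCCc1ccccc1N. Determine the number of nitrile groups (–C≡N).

0

Scan the SMILES for the nitrile motif — none present.
Groups that are present: 1 primary amine.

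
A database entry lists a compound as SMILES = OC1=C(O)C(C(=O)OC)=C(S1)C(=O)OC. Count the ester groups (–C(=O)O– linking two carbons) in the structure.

2

The ester motif appears at heavy-atom positions 6, 12 in the SMILES.
Other groups present: 2 hydroxyl.
Ester count: 2.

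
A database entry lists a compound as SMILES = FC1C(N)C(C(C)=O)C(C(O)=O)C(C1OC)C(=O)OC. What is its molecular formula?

Walk through each heavy atom and fill implicit hydrogens from standard valence (C 4, N 3, O 2, S 2, halogen 1):
  atom 1: F (halogen, monovalent) → 0 H
  atom 2: C, bond orders sum to 3 (valence 4) → 1 H
  atom 3: C, bond orders sum to 3 (valence 4) → 1 H
  atom 4: N, bond orders sum to 1 (valence 3) → 2 H
  atom 5: C, bond orders sum to 3 (valence 4) → 1 H
  atom 6: C, bond orders sum to 4 (valence 4) → 0 H
  atom 7: C, bond orders sum to 1 (valence 4) → 3 H
  atom 8: O, bond orders sum to 2 (valence 2) → 0 H
  atom 9: C, bond orders sum to 3 (valence 4) → 1 H
  atom 10: C, bond orders sum to 4 (valence 4) → 0 H
  atom 11: O, bond orders sum to 1 (valence 2) → 1 H
  atom 12: O, bond orders sum to 2 (valence 2) → 0 H
  atom 13: C, bond orders sum to 3 (valence 4) → 1 H
  atom 14: C, bond orders sum to 3 (valence 4) → 1 H
  atom 15: O, bond orders sum to 2 (valence 2) → 0 H
  atom 16: C, bond orders sum to 1 (valence 4) → 3 H
  atom 17: C, bond orders sum to 4 (valence 4) → 0 H
  atom 18: O, bond orders sum to 2 (valence 2) → 0 H
  atom 19: O, bond orders sum to 2 (valence 2) → 0 H
  atom 20: C, bond orders sum to 1 (valence 4) → 3 H
Totals → C:12, H:18, F:1, N:1, O:6.
In Hill order: C12H18FNO6.

C12H18FNO6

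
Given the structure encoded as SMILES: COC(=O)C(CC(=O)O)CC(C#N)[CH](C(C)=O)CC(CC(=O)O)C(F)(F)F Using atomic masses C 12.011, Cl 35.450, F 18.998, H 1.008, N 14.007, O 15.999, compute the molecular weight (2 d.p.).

First, the molecular formula is C16H20F3NO7 (counting implicit H from valence).
  C: 16 × 12.011 = 192.176
  F: 3 × 18.998 = 56.994
  H: 20 × 1.008 = 20.160
  N: 1 × 14.007 = 14.007
  O: 7 × 15.999 = 111.993
Sum: 16×12.011 + 3×18.998 + 20×1.008 + 1×14.007 + 7×15.999 = 395.330 → 395.33 g/mol.

395.33 g/mol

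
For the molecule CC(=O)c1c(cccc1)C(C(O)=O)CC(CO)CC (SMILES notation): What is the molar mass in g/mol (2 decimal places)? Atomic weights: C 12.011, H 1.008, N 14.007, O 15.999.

264.32 g/mol

First, the molecular formula is C15H20O4 (counting implicit H from valence).
  C: 15 × 12.011 = 180.165
  H: 20 × 1.008 = 20.160
  O: 4 × 15.999 = 63.996
Sum: 15×12.011 + 20×1.008 + 4×15.999 = 264.321 → 264.32 g/mol.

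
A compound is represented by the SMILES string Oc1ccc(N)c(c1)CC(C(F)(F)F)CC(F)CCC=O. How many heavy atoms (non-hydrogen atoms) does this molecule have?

Every atom symbol written in the SMILES (organic subset) is one heavy atom; implicit H are not written.
Heavy atoms by element → C:14, F:4, N:1, O:2.
Total: 21.

21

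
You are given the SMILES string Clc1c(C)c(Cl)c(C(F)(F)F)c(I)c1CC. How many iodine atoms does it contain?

1

Scan the SMILES for I atoms (remember two-letter symbols like Cl and Br are single atoms).
Iodine count: 1.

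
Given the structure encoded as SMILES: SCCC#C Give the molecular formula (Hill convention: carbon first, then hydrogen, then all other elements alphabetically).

C4H6S

Walk through each heavy atom and fill implicit hydrogens from standard valence (C 4, N 3, O 2, S 2, halogen 1):
  atom 1: S, bond orders sum to 1 (valence 2) → 1 H
  atom 2: C, bond orders sum to 2 (valence 4) → 2 H
  atom 3: C, bond orders sum to 2 (valence 4) → 2 H
  atom 4: C, bond orders sum to 4 (valence 4) → 0 H
  atom 5: C, bond orders sum to 3 (valence 4) → 1 H
Totals → C:4, H:6, S:1.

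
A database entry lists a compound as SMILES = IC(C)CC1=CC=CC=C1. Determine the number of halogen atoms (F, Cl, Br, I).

Halogen atoms appear at heavy-atom position 1 (1×I).
Halogen count: 1.

1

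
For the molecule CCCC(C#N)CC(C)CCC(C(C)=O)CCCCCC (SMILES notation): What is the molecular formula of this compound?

Walk through each heavy atom and fill implicit hydrogens from standard valence (C 4, N 3, O 2, S 2, halogen 1):
  atom 1: C, bond orders sum to 1 (valence 4) → 3 H
  atom 2: C, bond orders sum to 2 (valence 4) → 2 H
  atom 3: C, bond orders sum to 2 (valence 4) → 2 H
  atom 4: C, bond orders sum to 3 (valence 4) → 1 H
  atom 5: C, bond orders sum to 4 (valence 4) → 0 H
  atom 6: N, bond orders sum to 3 (valence 3) → 0 H
  atom 7: C, bond orders sum to 2 (valence 4) → 2 H
  atom 8: C, bond orders sum to 3 (valence 4) → 1 H
  atom 9: C, bond orders sum to 1 (valence 4) → 3 H
  atom 10: C, bond orders sum to 2 (valence 4) → 2 H
  atom 11: C, bond orders sum to 2 (valence 4) → 2 H
  atom 12: C, bond orders sum to 3 (valence 4) → 1 H
  atom 13: C, bond orders sum to 4 (valence 4) → 0 H
  atom 14: C, bond orders sum to 1 (valence 4) → 3 H
  atom 15: O, bond orders sum to 2 (valence 2) → 0 H
  atom 16: C, bond orders sum to 2 (valence 4) → 2 H
  atom 17: C, bond orders sum to 2 (valence 4) → 2 H
  atom 18: C, bond orders sum to 2 (valence 4) → 2 H
  atom 19: C, bond orders sum to 2 (valence 4) → 2 H
  atom 20: C, bond orders sum to 2 (valence 4) → 2 H
  atom 21: C, bond orders sum to 1 (valence 4) → 3 H
Totals → C:19, H:35, N:1, O:1.

C19H35NO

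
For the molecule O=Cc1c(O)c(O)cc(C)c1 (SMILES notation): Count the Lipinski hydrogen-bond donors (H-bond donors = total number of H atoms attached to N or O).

Donors: find every N or O and count the H atoms it carries.
  atom 1 (O): bond orders sum to 2 → 0 H
  atom 5 (O): bond orders sum to 1 → 1 H
  atom 7 (O): bond orders sum to 1 → 1 H
Lipinski HBD = 2.

2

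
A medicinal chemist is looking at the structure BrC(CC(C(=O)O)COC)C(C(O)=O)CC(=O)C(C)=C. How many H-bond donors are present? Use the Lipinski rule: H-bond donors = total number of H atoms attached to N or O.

2

Donors: find every N or O and count the H atoms it carries.
  atom 6 (O): bond orders sum to 2 → 0 H
  atom 7 (O): bond orders sum to 1 → 1 H
  atom 9 (O): bond orders sum to 2 → 0 H
  atom 13 (O): bond orders sum to 1 → 1 H
  atom 14 (O): bond orders sum to 2 → 0 H
  atom 17 (O): bond orders sum to 2 → 0 H
Lipinski HBD = 2.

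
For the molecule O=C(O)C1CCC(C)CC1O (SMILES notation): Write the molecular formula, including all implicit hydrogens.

C8H14O3

Walk through each heavy atom and fill implicit hydrogens from standard valence (C 4, N 3, O 2, S 2, halogen 1):
  atom 1: O, bond orders sum to 2 (valence 2) → 0 H
  atom 2: C, bond orders sum to 4 (valence 4) → 0 H
  atom 3: O, bond orders sum to 1 (valence 2) → 1 H
  atom 4: C, bond orders sum to 3 (valence 4) → 1 H
  atom 5: C, bond orders sum to 2 (valence 4) → 2 H
  atom 6: C, bond orders sum to 2 (valence 4) → 2 H
  atom 7: C, bond orders sum to 3 (valence 4) → 1 H
  atom 8: C, bond orders sum to 1 (valence 4) → 3 H
  atom 9: C, bond orders sum to 2 (valence 4) → 2 H
  atom 10: C, bond orders sum to 3 (valence 4) → 1 H
  atom 11: O, bond orders sum to 1 (valence 2) → 1 H
Totals → C:8, H:14, O:3.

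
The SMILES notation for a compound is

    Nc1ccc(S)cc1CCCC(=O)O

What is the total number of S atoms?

Scan the SMILES for S atoms (remember two-letter symbols like Cl and Br are single atoms).
Sulfur count: 1.

1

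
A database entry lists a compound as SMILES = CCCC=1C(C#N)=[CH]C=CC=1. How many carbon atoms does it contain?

10

Count every carbon token in the SMILES (each C, including those in ring-closure positions and inside branches).
Carbon count: 10.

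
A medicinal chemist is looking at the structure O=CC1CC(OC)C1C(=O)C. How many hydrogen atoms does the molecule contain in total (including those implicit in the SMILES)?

12

Walk through each heavy atom and fill implicit hydrogens from standard valence (C 4, N 3, O 2, S 2, halogen 1):
  atom 1: O, bond orders sum to 2 (valence 2) → 0 H
  atom 2: C, bond orders sum to 3 (valence 4) → 1 H
  atom 3: C, bond orders sum to 3 (valence 4) → 1 H
  atom 4: C, bond orders sum to 2 (valence 4) → 2 H
  atom 5: C, bond orders sum to 3 (valence 4) → 1 H
  atom 6: O, bond orders sum to 2 (valence 2) → 0 H
  atom 7: C, bond orders sum to 1 (valence 4) → 3 H
  atom 8: C, bond orders sum to 3 (valence 4) → 1 H
  atom 9: C, bond orders sum to 4 (valence 4) → 0 H
  atom 10: O, bond orders sum to 2 (valence 2) → 0 H
  atom 11: C, bond orders sum to 1 (valence 4) → 3 H
Total hydrogens: 12.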